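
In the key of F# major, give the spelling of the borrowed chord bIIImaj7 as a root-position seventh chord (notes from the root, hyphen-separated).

bIIImaj7 is built on the lowered scale degree 3. In F# major degree 3 is A#; lowered it becomes A. Building the major-seventh chord from the parallel minor on A: A–C#–E–G#.

A-C#-E-G#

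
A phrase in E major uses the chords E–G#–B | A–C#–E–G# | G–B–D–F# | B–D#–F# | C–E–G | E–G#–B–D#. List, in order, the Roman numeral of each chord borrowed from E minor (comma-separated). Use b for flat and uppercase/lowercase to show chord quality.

bIIImaj7, bVI

In E major the diatonic chords are E, F#m, G#m, A, B, C#m, D#dim. E–G#–B = E, A–C#–E–G# = Amaj7, B–D#–F# = B and E–G#–B–D# = Emaj7 are all diatonic. G–B–D–F# is not: scale degree 3 in E major carries G#m (iii). In E minor the chord on that degree is Gmaj7, so here it functions as bIIImaj7, borrowed from the parallel minor. But C–E–G is foreign: the diatonic vi on degree 6 is C#m, whereas C comes from E minor. It is labeled bVI.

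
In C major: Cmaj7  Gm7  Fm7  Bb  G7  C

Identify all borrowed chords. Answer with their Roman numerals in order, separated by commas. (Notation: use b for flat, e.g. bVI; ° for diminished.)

v7, iv7, bVII

C major has the diatonic set C, Dm, Em, F, G, Am, Bdim. Cmaj7, G7 and C are all diatonic. Gm7 (G–Bb–D–F) doesn't fit — on degree 5 C major would have G (V). Gm7 is the degree-5 chord of C minor, so it is the borrowed v7. Fm7 (F–Ab–C–Eb) is not: scale degree 4 in C major carries F (IV). In C minor the chord on that degree is Fm7, so here it functions as iv7, borrowed from the parallel minor. Bb (Bb–D–F) doesn't fit — on degree 7 C major would have Bdim (vii°). Bb is the degree-7 chord of C minor, so it is the borrowed bVII.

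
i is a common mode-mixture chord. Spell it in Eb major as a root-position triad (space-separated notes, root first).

The root, Eb, is scale degree 1 — the same note in Eb major and Eb minor; only the chord quality changes. Stacking thirds in Eb minor on Eb gives Eb–Gb–Bb.

Eb Gb Bb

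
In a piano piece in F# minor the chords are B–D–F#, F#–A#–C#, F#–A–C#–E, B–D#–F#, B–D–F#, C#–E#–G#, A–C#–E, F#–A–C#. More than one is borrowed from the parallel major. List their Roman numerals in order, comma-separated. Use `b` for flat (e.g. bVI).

F# minor has the diatonic set F#m, G#dim, A, Bm, C#, D, E (with V from harmonic minor). B–D–F# = Bm, F#–A–C#–E = F#m7, C#–E#–G# = C#, A–C#–E = A and F#–A–C# = F#m are all diatonic. But F#–A#–C# is foreign: the diatonic i on degree 1 is F#m, whereas F# comes from F# major. It is labeled I. B–D#–F# is not: scale degree 4 in F# minor carries Bm (iv). In F# major the chord on that degree is B, so here it functions as IV, borrowed from the parallel major.

I, IV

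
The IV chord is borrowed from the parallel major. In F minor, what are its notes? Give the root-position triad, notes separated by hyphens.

Bb-D-F

IV is built on scale degree 4, which is Bb in both F minor and its parallel. Stacking thirds in F major on Bb gives Bb–D–F.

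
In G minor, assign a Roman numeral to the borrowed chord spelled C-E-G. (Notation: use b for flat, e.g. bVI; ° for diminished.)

C is scale degree 4 in G minor. The diatonic chord on degree 4 would be Cm (iv), but C–E–G is the major chord from G major. As a borrowed chord it is labeled IV.

IV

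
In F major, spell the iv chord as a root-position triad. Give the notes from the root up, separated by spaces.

Bb Db F

iv is built on scale degree 4, which is Bb in both F major and its parallel. Building the minor chord from the parallel minor on Bb: Bb–Db–F.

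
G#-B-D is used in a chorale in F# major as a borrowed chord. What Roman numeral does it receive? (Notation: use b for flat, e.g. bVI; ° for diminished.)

The root G# is the diatonic 2nd degree of F# major; the borrowing shows in the chord quality. G#–B–D is a diminished chord — the form found in F# minor, not the diatonic ii (G#m). Borrowed into F# major it is written ii°.

ii°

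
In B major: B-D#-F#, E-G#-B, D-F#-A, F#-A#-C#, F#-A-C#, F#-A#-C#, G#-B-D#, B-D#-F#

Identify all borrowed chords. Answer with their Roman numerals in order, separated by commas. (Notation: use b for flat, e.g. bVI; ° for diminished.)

B major has the diatonic set B, C#m, D#m, E, F#, G#m, A#dim. B–D#–F# = B, E–G#–B = E, F#–A#–C# = F# and G#–B–D# = G#m all belong to that set. But D–F#–A is foreign: the diatonic iii on degree 3 is D#m, whereas D comes from B minor. It is labeled bIII. F#–A–C# is not: scale degree 5 in B major carries F# (V). In B minor the chord on that degree is F#m, so here it functions as v, borrowed from the parallel minor.

bIII, v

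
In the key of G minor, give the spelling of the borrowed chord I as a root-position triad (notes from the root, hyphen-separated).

G-B-D

I is built on scale degree 1, which is G in both G minor and its parallel. Building the major chord from the parallel major on G: G–B–D.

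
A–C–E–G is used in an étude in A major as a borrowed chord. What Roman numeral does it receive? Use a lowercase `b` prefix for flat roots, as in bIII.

The root A is the diatonic 1st degree of A major; the borrowing shows in the chord quality. A–C–E–G is a minor-seventh chord — the form found in A minor, not the diatonic I (A). Borrowed into A major it is written i7.

i7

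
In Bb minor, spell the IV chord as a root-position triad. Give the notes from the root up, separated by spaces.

Eb G Bb

The root, Eb, is scale degree 4 — the same note in Bb minor and Bb major; only the chord quality changes. In Bb major the chord on Eb is Eb–G–Bb.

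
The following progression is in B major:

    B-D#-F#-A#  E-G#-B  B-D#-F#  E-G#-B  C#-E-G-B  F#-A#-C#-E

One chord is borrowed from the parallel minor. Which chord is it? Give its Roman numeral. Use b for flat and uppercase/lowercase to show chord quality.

iiø7

In B major the diatonic chords are B, C#m, D#m, E, F#, G#m, A#dim. B–D#–F#–A# = Bmaj7, E–G#–B = E, B–D#–F# = B and F#–A#–C#–E = F#7 are all diatonic. C#–E–G–B doesn't fit — on degree 2 B major would have C#m (ii). C#m7b5 is the degree-2 chord of B minor, so it is the borrowed iiø7.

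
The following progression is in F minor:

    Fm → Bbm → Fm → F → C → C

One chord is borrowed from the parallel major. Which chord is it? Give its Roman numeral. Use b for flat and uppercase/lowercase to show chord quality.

In F minor (with V from harmonic minor) the diatonic chords are Fm, Gdim, Ab, Bbm, C, Db, Eb. Fm, Bbm and C are all diatonic. F (F–A–C) doesn't fit — on degree 1 F minor would have Fm (i). F is the degree-1 chord of F major, so it is the borrowed I.

I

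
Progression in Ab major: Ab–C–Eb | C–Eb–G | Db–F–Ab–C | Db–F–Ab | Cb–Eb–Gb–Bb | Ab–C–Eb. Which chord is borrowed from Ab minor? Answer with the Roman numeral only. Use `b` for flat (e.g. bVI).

bIIImaj7

In Ab major the diatonic chords are Ab, Bbm, Cm, Db, Eb, Fm, Gdim. Ab–C–Eb = Ab, C–Eb–G = Cm, Db–F–Ab–C = Dbmaj7 and Db–F–Ab = Db are all diatonic. Cb–Eb–Gb–Bb doesn't fit — on degree 3 Ab major would have Cm (iii). Cbmaj7 is the degree-3 chord of Ab minor, so it is the borrowed bIIImaj7.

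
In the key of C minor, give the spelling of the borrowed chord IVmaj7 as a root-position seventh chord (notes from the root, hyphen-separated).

F-A-C-E

The root, F, is scale degree 4 — the same note in C minor and C major; only the chord quality changes. Building the major-seventh chord from the parallel major on F: F–A–C–E.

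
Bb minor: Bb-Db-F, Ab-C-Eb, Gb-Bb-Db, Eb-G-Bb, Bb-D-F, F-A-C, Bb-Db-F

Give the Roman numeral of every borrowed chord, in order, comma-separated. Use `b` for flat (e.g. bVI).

The diatonic triads in Bb minor (with V from harmonic minor) are Bbm, Cdim, Db, Ebm, F, Gb, Ab. Bb–Db–F = Bbm, Ab–C–Eb = Ab, Gb–Bb–Db = Gb and F–A–C = F are all diatonic. But Eb–G–Bb is foreign: the diatonic iv on degree 4 is Ebm, whereas Eb comes from Bb major. It is labeled IV. Bb–D–F is not: scale degree 1 in Bb minor carries Bbm (i). In Bb major the chord on that degree is Bb, so here it functions as I, borrowed from the parallel major.

IV, I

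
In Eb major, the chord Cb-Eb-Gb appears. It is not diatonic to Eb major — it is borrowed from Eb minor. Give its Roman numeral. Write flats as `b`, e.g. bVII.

bVI

The root Cb is the lowered 6th scale degree — diatonically Eb major has C there. Diatonically Eb major has Cm (vi) on that degree; Cb–Eb–Gb is instead the major chord native to Eb minor, so it takes the label bVI.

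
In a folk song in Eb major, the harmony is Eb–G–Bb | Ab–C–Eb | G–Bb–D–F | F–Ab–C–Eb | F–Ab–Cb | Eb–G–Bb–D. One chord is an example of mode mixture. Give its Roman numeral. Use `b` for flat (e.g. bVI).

In Eb major the diatonic chords are Eb, Fm, Gm, Ab, Bb, Cm, Ddim. Eb–G–Bb = Eb, Ab–C–Eb = Ab, G–Bb–D–F = Gm7, F–Ab–C–Eb = Fm7 and Eb–G–Bb–D = Ebmaj7 are all diatonic. F–Ab–Cb doesn't fit — on degree 2 Eb major would have Fm (ii). Fdim is the degree-2 chord of Eb minor, so it is the borrowed ii°.

ii°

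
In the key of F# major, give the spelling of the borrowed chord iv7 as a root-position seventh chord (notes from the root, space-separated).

B D F# A

The root, B, is scale degree 4 — the same note in F# major and F# minor; only the chord quality changes. Building the minor-seventh chord from the parallel minor on B: B–D–F#–A.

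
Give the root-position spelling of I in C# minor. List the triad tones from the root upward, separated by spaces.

C# E# G#

I is built on scale degree 1, which is C# in both C# minor and its parallel. In C# major the chord on C# is C#–E#–G#.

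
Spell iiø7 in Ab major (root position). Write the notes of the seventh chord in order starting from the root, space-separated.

Bb Db Fb Ab

The root, Bb, is scale degree 2 — the same note in Ab major and Ab minor; only the chord quality changes. Stacking thirds in Ab minor on Bb gives Bb–Db–Fb–Ab.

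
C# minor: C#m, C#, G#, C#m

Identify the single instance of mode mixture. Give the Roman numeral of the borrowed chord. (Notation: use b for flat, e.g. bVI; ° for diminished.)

In C# minor (with V from harmonic minor) the diatonic chords are C#m, D#dim, E, F#m, G#, A, B. C#m and G# both belong to that set. C# (C#–E#–G#) doesn't fit — on degree 1 C# minor would have C#m (i). C# is the degree-1 chord of C# major, so it is the borrowed I.

I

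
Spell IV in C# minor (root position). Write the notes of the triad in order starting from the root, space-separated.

F# A# C#

IV is built on scale degree 4, which is F# in both C# minor and its parallel. In C# major the chord on F# is F#–A#–C#.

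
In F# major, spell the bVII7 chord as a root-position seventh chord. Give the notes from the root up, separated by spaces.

The root of bVII7 is the lowered 7th degree: E# becomes E. Building the dominant-seventh chord from the parallel minor on E: E–G#–B–D.

E G# B D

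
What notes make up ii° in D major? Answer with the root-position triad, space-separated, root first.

ii° is built on scale degree 2, which is E in both D major and its parallel. In D minor the chord on E is E–G–Bb.

E G Bb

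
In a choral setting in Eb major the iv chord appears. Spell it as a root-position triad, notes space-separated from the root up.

The root, Ab, is scale degree 4 — the same note in Eb major and Eb minor; only the chord quality changes. In Eb minor the chord on Ab is Ab–Cb–Eb.

Ab Cb Eb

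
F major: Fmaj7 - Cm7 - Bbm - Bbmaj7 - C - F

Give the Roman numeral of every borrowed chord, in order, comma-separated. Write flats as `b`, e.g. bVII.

F major has the diatonic set F, Gm, Am, Bb, C, Dm, Edim. Fmaj7, Bbmaj7, C and F are all diatonic. But Cm7 (C–Eb–G–Bb) is foreign: the diatonic V on degree 5 is C, whereas Cm7 comes from F minor. It is labeled v7. Bbm (Bb–Db–F) is not: scale degree 4 in F major carries Bb (IV). In F minor the chord on that degree is Bbm, so here it functions as iv, borrowed from the parallel minor.

v7, iv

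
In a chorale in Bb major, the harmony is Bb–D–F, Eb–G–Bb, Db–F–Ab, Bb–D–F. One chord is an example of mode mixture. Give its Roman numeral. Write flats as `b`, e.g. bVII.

In Bb major the diatonic chords are Bb, Cm, Dm, Eb, F, Gm, Adim. Bb–D–F = Bb and Eb–G–Bb = Eb both belong to that set. But Db–F–Ab is foreign: the diatonic iii on degree 3 is Dm, whereas Db comes from Bb minor. It is labeled bIII.

bIII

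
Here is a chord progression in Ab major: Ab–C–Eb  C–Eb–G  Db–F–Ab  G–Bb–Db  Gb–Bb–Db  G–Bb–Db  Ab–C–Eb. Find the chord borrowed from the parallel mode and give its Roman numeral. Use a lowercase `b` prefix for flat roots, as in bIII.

bVII

The diatonic triads in Ab major are Ab, Bbm, Cm, Db, Eb, Fm, Gdim. Of the given chords, Ab–C–Eb = Ab, C–Eb–G = Cm, Db–F–Ab = Db and G–Bb–Db = Gdim are diatonic. Gb–Bb–Db is not: scale degree 7 in Ab major carries Gdim (vii°). In Ab minor the chord on that degree is Gb, so here it functions as bVII, borrowed from the parallel minor.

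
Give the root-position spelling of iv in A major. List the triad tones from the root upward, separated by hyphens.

The root, D, is scale degree 4 — the same note in A major and A minor; only the chord quality changes. Stacking thirds in A minor on D gives D–F–A.

D-F-A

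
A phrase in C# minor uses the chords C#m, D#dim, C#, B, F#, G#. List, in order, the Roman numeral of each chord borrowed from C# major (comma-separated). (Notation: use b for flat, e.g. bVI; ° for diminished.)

In C# minor (with V from harmonic minor) the diatonic chords are C#m, D#dim, E, F#m, G#, A, B. Of the given chords, C#m, D#dim, B and G# are diatonic. C# (C#–E#–G#) is not: scale degree 1 in C# minor carries C#m (i). In C# major the chord on that degree is C#, so here it functions as I, borrowed from the parallel major. F# (F#–A#–C#) doesn't fit — on degree 4 C# minor would have F#m (iv). F# is the degree-4 chord of C# major, so it is the borrowed IV.

I, IV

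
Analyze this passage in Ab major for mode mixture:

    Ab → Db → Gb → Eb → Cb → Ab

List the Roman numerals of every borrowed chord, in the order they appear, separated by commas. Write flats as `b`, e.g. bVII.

The diatonic triads in Ab major are Ab, Bbm, Cm, Db, Eb, Fm, Gdim. Of the given chords, Ab, Db and Eb are diatonic. Gb (Gb–Bb–Db) is not: scale degree 7 in Ab major carries Gdim (vii°). In Ab minor the chord on that degree is Gb, so here it functions as bVII, borrowed from the parallel minor. But Cb (Cb–Eb–Gb) is foreign: the diatonic iii on degree 3 is Cm, whereas Cb comes from Ab minor. It is labeled bIII.

bVII, bIII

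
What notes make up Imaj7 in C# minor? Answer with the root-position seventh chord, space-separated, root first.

C# E# G# B#

Imaj7 is built on scale degree 1, which is C# in both C# minor and its parallel. Stacking thirds in C# major on C# gives C#–E#–G#–B#.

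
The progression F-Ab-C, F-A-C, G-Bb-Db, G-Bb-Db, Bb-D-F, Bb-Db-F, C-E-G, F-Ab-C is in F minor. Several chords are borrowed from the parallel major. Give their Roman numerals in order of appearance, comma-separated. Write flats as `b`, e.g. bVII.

In F minor (with V from harmonic minor) the diatonic chords are Fm, Gdim, Ab, Bbm, C, Db, Eb. F–Ab–C = Fm, G–Bb–Db = Gdim, Bb–Db–F = Bbm and C–E–G = C all belong to that set. F–A–C doesn't fit — on degree 1 F minor would have Fm (i). F is the degree-1 chord of F major, so it is the borrowed I. Bb–D–F doesn't fit — on degree 4 F minor would have Bbm (iv). Bb is the degree-4 chord of F major, so it is the borrowed IV.

I, IV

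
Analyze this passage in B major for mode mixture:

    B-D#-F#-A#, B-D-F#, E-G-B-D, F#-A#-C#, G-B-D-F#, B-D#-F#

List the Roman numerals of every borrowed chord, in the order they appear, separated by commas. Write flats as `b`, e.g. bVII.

The diatonic triads in B major are B, C#m, D#m, E, F#, G#m, A#dim. B–D#–F#–A# = Bmaj7, F#–A#–C# = F# and B–D#–F# = B all belong to that set. But B–D–F# is foreign: the diatonic I on degree 1 is B, whereas Bm comes from B minor. It is labeled i. E–G–B–D doesn't fit — on degree 4 B major would have E (IV). Em7 is the degree-4 chord of B minor, so it is the borrowed iv7. G–B–D–F# is not: scale degree 6 in B major carries G#m (vi). In B minor the chord on that degree is Gmaj7, so here it functions as bVImaj7, borrowed from the parallel minor.

i, iv7, bVImaj7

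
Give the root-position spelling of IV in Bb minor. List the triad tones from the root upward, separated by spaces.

The root, Eb, is scale degree 4 — the same note in Bb minor and Bb major; only the chord quality changes. Stacking thirds in Bb major on Eb gives Eb–G–Bb.

Eb G Bb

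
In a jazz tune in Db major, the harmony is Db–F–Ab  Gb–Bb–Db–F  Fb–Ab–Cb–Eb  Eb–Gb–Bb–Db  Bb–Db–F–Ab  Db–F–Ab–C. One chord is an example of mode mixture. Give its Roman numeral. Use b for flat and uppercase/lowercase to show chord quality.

Db major has the diatonic set Db, Ebm, Fm, Gb, Ab, Bbm, Cdim. Db–F–Ab = Db, Gb–Bb–Db–F = Gbmaj7, Eb–Gb–Bb–Db = Ebm7, Bb–Db–F–Ab = Bbm7 and Db–F–Ab–C = Dbmaj7 all belong to that set. But Fb–Ab–Cb–Eb is foreign: the diatonic iii on degree 3 is Fm, whereas Fbmaj7 comes from Db minor. It is labeled bIIImaj7.

bIIImaj7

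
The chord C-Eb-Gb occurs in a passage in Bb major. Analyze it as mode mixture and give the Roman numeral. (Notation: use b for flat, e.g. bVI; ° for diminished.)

ii°

The root C is the diatonic 2nd degree of Bb major; the borrowing shows in the chord quality. C–Eb–Gb is a diminished chord — the form found in Bb minor, not the diatonic ii (Cm). Borrowed into Bb major it is written ii°.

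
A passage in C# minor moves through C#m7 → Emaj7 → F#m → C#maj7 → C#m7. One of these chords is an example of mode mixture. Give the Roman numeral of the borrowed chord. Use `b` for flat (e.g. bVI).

The diatonic triads in C# minor (with V from harmonic minor) are C#m, D#dim, E, F#m, G#, A, B. Of the given chords, C#m7, Emaj7 and F#m are diatonic. C#maj7 (C#–E#–G#–B#) doesn't fit — on degree 1 C# minor would have C#m (i). C#maj7 is the degree-1 chord of C# major, so it is the borrowed Imaj7.

Imaj7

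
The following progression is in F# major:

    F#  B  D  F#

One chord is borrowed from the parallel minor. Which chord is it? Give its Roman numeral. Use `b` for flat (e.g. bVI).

bVI

F# major has the diatonic set F#, G#m, A#m, B, C#, D#m, E#dim. Of the given chords, F# and B are diatonic. D (D–F#–A) doesn't fit — on degree 6 F# major would have D#m (vi). D is the degree-6 chord of F# minor, so it is the borrowed bVI.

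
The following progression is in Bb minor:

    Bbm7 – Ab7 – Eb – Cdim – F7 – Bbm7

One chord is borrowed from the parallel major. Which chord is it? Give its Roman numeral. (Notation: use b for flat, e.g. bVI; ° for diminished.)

IV

In Bb minor (with V from harmonic minor) the diatonic chords are Bbm, Cdim, Db, Ebm, F, Gb, Ab. Bbm7, Ab7, Cdim and F7 all belong to that set. But Eb (Eb–G–Bb) is foreign: the diatonic iv on degree 4 is Ebm, whereas Eb comes from Bb major. It is labeled IV.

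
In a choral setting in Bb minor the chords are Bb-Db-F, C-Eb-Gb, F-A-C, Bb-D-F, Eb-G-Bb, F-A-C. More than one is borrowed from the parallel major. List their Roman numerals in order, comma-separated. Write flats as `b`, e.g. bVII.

I, IV

The diatonic triads in Bb minor (with V from harmonic minor) are Bbm, Cdim, Db, Ebm, F, Gb, Ab. Bb–Db–F = Bbm, C–Eb–Gb = Cdim and F–A–C = F all belong to that set. Bb–D–F doesn't fit — on degree 1 Bb minor would have Bbm (i). Bb is the degree-1 chord of Bb major, so it is the borrowed I. Eb–G–Bb is not: scale degree 4 in Bb minor carries Ebm (iv). In Bb major the chord on that degree is Eb, so here it functions as IV, borrowed from the parallel major.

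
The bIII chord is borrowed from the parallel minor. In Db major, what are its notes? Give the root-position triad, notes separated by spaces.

bIII is built on the lowered scale degree 3. In Db major degree 3 is F; lowered it becomes Fb. Building the major chord from the parallel minor on Fb: Fb–Ab–Cb.

Fb Ab Cb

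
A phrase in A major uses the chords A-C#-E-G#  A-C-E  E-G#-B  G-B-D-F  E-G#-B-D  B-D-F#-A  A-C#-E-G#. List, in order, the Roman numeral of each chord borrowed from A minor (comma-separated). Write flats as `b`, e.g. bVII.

The diatonic triads in A major are A, Bm, C#m, D, E, F#m, G#dim. A–C#–E–G# = Amaj7, E–G#–B = E, E–G#–B–D = E7 and B–D–F#–A = Bm7 are all diatonic. A–C–E is not: scale degree 1 in A major carries A (I). In A minor the chord on that degree is Am, so here it functions as i, borrowed from the parallel minor. But G–B–D–F is foreign: the diatonic vii° on degree 7 is G#dim, whereas G7 comes from A minor. It is labeled bVII7.

i, bVII7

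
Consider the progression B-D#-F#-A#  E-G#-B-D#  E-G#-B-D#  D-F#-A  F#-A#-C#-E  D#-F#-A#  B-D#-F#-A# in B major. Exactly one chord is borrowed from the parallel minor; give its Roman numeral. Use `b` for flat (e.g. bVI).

The diatonic triads in B major are B, C#m, D#m, E, F#, G#m, A#dim. B–D#–F#–A# = Bmaj7, E–G#–B–D# = Emaj7, F#–A#–C#–E = F#7 and D#–F#–A# = D#m are all diatonic. But D–F#–A is foreign: the diatonic iii on degree 3 is D#m, whereas D comes from B minor. It is labeled bIII.

bIII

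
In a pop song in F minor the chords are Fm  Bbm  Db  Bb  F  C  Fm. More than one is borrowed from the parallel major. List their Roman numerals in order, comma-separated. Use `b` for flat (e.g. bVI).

In F minor (with V from harmonic minor) the diatonic chords are Fm, Gdim, Ab, Bbm, C, Db, Eb. Fm, Bbm, Db and C all belong to that set. Bb (Bb–D–F) is not: scale degree 4 in F minor carries Bbm (iv). In F major the chord on that degree is Bb, so here it functions as IV, borrowed from the parallel major. But F (F–A–C) is foreign: the diatonic i on degree 1 is Fm, whereas F comes from F major. It is labeled I.

IV, I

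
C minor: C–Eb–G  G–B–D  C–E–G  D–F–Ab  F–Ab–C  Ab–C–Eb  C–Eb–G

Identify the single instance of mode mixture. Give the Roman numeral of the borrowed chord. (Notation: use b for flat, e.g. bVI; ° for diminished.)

The diatonic triads in C minor (with V from harmonic minor) are Cm, Ddim, Eb, Fm, G, Ab, Bb. C–Eb–G = Cm, G–B–D = G, D–F–Ab = Ddim, F–Ab–C = Fm and Ab–C–Eb = Ab are all diatonic. But C–E–G is foreign: the diatonic i on degree 1 is Cm, whereas C comes from C major. It is labeled I.

I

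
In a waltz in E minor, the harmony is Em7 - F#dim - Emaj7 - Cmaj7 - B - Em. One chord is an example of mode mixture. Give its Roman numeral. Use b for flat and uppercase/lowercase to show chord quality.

In E minor (with V from harmonic minor) the diatonic chords are Em, F#dim, G, Am, B, C, D. Of the given chords, Em7, F#dim, Cmaj7, B and Em are diatonic. Emaj7 (E–G#–B–D#) is not: scale degree 1 in E minor carries Em (i). In E major the chord on that degree is Emaj7, so here it functions as Imaj7, borrowed from the parallel major.

Imaj7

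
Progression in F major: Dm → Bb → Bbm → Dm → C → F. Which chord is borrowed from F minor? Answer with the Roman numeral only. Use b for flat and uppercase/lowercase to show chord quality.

The diatonic triads in F major are F, Gm, Am, Bb, C, Dm, Edim. Of the given chords, Dm, Bb, C and F are diatonic. Bbm (Bb–Db–F) is not: scale degree 4 in F major carries Bb (IV). In F minor the chord on that degree is Bbm, so here it functions as iv, borrowed from the parallel minor.

iv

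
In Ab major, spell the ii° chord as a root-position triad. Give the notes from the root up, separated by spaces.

Bb Db Fb

The root, Bb, is scale degree 2 — the same note in Ab major and Ab minor; only the chord quality changes. In Ab minor the chord on Bb is Bb–Db–Fb.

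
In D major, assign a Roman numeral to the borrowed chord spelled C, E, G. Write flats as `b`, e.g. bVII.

The root C is the lowered 7th scale degree — diatonically D major has C# there. The diatonic chord on degree 7 would be C#dim (vii°), but C–E–G is the major chord from D minor. As a borrowed chord it is labeled bVII.

bVII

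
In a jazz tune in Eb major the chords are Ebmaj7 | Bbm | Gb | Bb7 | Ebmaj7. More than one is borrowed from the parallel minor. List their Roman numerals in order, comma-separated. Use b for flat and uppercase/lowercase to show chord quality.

v, bIII

The diatonic triads in Eb major are Eb, Fm, Gm, Ab, Bb, Cm, Ddim. Ebmaj7 and Bb7 are both diatonic. Bbm (Bb–Db–F) doesn't fit — on degree 5 Eb major would have Bb (V). Bbm is the degree-5 chord of Eb minor, so it is the borrowed v. Gb (Gb–Bb–Db) doesn't fit — on degree 3 Eb major would have Gm (iii). Gb is the degree-3 chord of Eb minor, so it is the borrowed bIII.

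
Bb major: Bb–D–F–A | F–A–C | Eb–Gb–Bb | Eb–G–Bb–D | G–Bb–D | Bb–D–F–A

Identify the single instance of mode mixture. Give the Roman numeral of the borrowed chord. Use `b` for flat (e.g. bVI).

In Bb major the diatonic chords are Bb, Cm, Dm, Eb, F, Gm, Adim. Bb–D–F–A = Bbmaj7, F–A–C = F, Eb–G–Bb–D = Ebmaj7 and G–Bb–D = Gm all belong to that set. Eb–Gb–Bb is not: scale degree 4 in Bb major carries Eb (IV). In Bb minor the chord on that degree is Ebm, so here it functions as iv, borrowed from the parallel minor.

iv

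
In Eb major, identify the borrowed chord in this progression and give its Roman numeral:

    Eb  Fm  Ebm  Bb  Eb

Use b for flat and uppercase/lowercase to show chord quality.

i

The diatonic triads in Eb major are Eb, Fm, Gm, Ab, Bb, Cm, Ddim. Eb, Fm and Bb are all diatonic. But Ebm (Eb–Gb–Bb) is foreign: the diatonic I on degree 1 is Eb, whereas Ebm comes from Eb minor. It is labeled i.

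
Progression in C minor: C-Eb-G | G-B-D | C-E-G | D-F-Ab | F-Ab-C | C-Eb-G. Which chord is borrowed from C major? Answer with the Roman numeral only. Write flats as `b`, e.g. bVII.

The diatonic triads in C minor (with V from harmonic minor) are Cm, Ddim, Eb, Fm, G, Ab, Bb. Of the given chords, C–Eb–G = Cm, G–B–D = G, D–F–Ab = Ddim and F–Ab–C = Fm are diatonic. C–E–G is not: scale degree 1 in C minor carries Cm (i). In C major the chord on that degree is C, so here it functions as I, borrowed from the parallel major.

I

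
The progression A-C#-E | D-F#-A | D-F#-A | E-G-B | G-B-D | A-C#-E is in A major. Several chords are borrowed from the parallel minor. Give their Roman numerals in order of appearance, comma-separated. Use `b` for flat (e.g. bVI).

v, bVII

The diatonic triads in A major are A, Bm, C#m, D, E, F#m, G#dim. A–C#–E = A and D–F#–A = D are both diatonic. E–G–B doesn't fit — on degree 5 A major would have E (V). Em is the degree-5 chord of A minor, so it is the borrowed v. G–B–D doesn't fit — on degree 7 A major would have G#dim (vii°). G is the degree-7 chord of A minor, so it is the borrowed bVII.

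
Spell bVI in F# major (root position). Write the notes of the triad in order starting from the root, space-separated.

bVI is built on the lowered scale degree 6. In F# major degree 6 is D#; lowered it becomes D. Stacking thirds in F# minor on D gives D–F#–A.

D F# A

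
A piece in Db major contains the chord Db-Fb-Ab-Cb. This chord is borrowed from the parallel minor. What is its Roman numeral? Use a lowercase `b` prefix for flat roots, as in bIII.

Db is scale degree 1 in Db major. The diatonic chord on degree 1 would be Db (I), but Db–Fb–Ab–Cb is the minor-seventh chord from Db minor. As a borrowed chord it is labeled i7.

i7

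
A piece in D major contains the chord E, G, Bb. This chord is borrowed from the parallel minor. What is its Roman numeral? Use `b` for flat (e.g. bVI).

ii°

E is scale degree 2 in D major. E–G–Bb is a diminished chord — the form found in D minor, not the diatonic ii (Em). Borrowed into D major it is written ii°.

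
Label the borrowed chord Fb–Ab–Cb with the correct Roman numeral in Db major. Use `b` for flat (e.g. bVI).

bIII

The root Fb is the lowered 3rd scale degree — diatonically Db major has F there. The diatonic chord on degree 3 would be Fm (iii), but Fb–Ab–Cb is the major chord from Db minor. As a borrowed chord it is labeled bIII.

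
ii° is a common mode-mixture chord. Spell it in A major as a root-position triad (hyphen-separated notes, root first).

B-D-F

ii° is built on scale degree 2, which is B in both A major and its parallel. Building the diminished chord from the parallel minor on B: B–D–F.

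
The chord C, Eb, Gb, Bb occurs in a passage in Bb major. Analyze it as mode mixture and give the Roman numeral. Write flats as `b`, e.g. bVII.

The root C is the diatonic 2nd degree of Bb major; the borrowing shows in the chord quality. Diatonically Bb major has Cm (ii) on that degree; C–Eb–Gb–Bb is instead the half-diminished-seventh chord native to Bb minor, so it takes the label iiø7.

iiø7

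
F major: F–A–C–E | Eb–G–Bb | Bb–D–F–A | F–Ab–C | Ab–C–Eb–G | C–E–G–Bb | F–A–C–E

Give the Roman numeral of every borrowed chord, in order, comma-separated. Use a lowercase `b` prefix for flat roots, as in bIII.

The diatonic triads in F major are F, Gm, Am, Bb, C, Dm, Edim. Of the given chords, F–A–C–E = Fmaj7, Bb–D–F–A = Bbmaj7 and C–E–G–Bb = C7 are diatonic. Eb–G–Bb is not: scale degree 7 in F major carries Edim (vii°). In F minor the chord on that degree is Eb, so here it functions as bVII, borrowed from the parallel minor. F–Ab–C is not: scale degree 1 in F major carries F (I). In F minor the chord on that degree is Fm, so here it functions as i, borrowed from the parallel minor. But Ab–C–Eb–G is foreign: the diatonic iii on degree 3 is Am, whereas Abmaj7 comes from F minor. It is labeled bIIImaj7.

bVII, i, bIIImaj7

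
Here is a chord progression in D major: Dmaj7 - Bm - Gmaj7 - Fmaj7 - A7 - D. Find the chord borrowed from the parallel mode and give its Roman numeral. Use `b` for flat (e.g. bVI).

bIIImaj7

D major has the diatonic set D, Em, F#m, G, A, Bm, C#dim. Dmaj7, Bm, Gmaj7, A7 and D are all diatonic. Fmaj7 (F–A–C–E) doesn't fit — on degree 3 D major would have F#m (iii). Fmaj7 is the degree-3 chord of D minor, so it is the borrowed bIIImaj7.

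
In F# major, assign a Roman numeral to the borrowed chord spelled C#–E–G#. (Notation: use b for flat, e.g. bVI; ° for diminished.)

The root C# is the diatonic 5th degree of F# major; the borrowing shows in the chord quality. C#–E–G# is a minor chord — the form found in F# minor, not the diatonic V (C#). Borrowed into F# major it is written v.

v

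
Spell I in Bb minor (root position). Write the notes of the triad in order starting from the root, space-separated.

I is built on scale degree 1, which is Bb in both Bb minor and its parallel. Stacking thirds in Bb major on Bb gives Bb–D–F.

Bb D F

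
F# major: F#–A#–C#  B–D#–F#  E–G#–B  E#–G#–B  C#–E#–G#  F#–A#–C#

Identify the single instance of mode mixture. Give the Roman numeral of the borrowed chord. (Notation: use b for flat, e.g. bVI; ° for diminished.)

bVII

In F# major the diatonic chords are F#, G#m, A#m, B, C#, D#m, E#dim. F#–A#–C# = F#, B–D#–F# = B, E#–G#–B = E#dim and C#–E#–G# = C# are all diatonic. E–G#–B is not: scale degree 7 in F# major carries E#dim (vii°). In F# minor the chord on that degree is E, so here it functions as bVII, borrowed from the parallel minor.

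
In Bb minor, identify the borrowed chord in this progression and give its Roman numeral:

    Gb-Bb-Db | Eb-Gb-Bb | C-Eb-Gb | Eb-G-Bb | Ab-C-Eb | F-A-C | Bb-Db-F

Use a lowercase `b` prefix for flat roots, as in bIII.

The diatonic triads in Bb minor (with V from harmonic minor) are Bbm, Cdim, Db, Ebm, F, Gb, Ab. Gb–Bb–Db = Gb, Eb–Gb–Bb = Ebm, C–Eb–Gb = Cdim, Ab–C–Eb = Ab, F–A–C = F and Bb–Db–F = Bbm all belong to that set. But Eb–G–Bb is foreign: the diatonic iv on degree 4 is Ebm, whereas Eb comes from Bb major. It is labeled IV.

IV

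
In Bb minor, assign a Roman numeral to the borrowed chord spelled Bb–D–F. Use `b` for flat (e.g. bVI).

I

The root Bb is the diatonic 1st degree of Bb minor; the borrowing shows in the chord quality. Bb–D–F is a major chord — the form found in Bb major, not the diatonic i (Bbm). Borrowed into Bb minor it is written I.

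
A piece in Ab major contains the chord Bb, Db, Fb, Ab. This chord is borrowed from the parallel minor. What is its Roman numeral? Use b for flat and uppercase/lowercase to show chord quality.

iiø7

Bb is scale degree 2 in Ab major. Diatonically Ab major has Bbm (ii) on that degree; Bb–Db–Fb–Ab is instead the half-diminished-seventh chord native to Ab minor, so it takes the label iiø7.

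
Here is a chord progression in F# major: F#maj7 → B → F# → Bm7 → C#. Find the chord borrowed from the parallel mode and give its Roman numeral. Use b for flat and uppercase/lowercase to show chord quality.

F# major has the diatonic set F#, G#m, A#m, B, C#, D#m, E#dim. F#maj7, B, F# and C# are all diatonic. Bm7 (B–D–F#–A) doesn't fit — on degree 4 F# major would have B (IV). Bm7 is the degree-4 chord of F# minor, so it is the borrowed iv7.

iv7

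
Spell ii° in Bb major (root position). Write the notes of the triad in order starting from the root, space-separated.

C Eb Gb

ii° is built on scale degree 2, which is C in both Bb major and its parallel. In Bb minor the chord on C is C–Eb–Gb.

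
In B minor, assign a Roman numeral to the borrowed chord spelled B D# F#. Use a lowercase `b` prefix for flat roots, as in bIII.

The root B is the diatonic 1st degree of B minor; the borrowing shows in the chord quality. B–D#–F# is a major chord — the form found in B major, not the diatonic i (Bm). Borrowed into B minor it is written I.

I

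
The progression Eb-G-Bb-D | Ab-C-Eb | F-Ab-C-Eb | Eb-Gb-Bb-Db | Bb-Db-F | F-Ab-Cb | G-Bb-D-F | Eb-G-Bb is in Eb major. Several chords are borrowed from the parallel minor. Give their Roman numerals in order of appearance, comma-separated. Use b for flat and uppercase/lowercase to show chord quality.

i7, v, ii°

The diatonic triads in Eb major are Eb, Fm, Gm, Ab, Bb, Cm, Ddim. Of the given chords, Eb–G–Bb–D = Ebmaj7, Ab–C–Eb = Ab, F–Ab–C–Eb = Fm7, G–Bb–D–F = Gm7 and Eb–G–Bb = Eb are diatonic. Eb–Gb–Bb–Db doesn't fit — on degree 1 Eb major would have Eb (I). Ebm7 is the degree-1 chord of Eb minor, so it is the borrowed i7. Bb–Db–F is not: scale degree 5 in Eb major carries Bb (V). In Eb minor the chord on that degree is Bbm, so here it functions as v, borrowed from the parallel minor. F–Ab–Cb doesn't fit — on degree 2 Eb major would have Fm (ii). Fdim is the degree-2 chord of Eb minor, so it is the borrowed ii°.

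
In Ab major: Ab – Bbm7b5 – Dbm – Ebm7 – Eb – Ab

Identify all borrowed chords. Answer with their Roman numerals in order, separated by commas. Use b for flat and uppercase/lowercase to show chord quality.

iiø7, iv, v7

The diatonic triads in Ab major are Ab, Bbm, Cm, Db, Eb, Fm, Gdim. Ab and Eb both belong to that set. But Bbm7b5 (Bb–Db–Fb–Ab) is foreign: the diatonic ii on degree 2 is Bbm, whereas Bbm7b5 comes from Ab minor. It is labeled iiø7. Dbm (Db–Fb–Ab) doesn't fit — on degree 4 Ab major would have Db (IV). Dbm is the degree-4 chord of Ab minor, so it is the borrowed iv. Ebm7 (Eb–Gb–Bb–Db) is not: scale degree 5 in Ab major carries Eb (V). In Ab minor the chord on that degree is Ebm7, so here it functions as v7, borrowed from the parallel minor.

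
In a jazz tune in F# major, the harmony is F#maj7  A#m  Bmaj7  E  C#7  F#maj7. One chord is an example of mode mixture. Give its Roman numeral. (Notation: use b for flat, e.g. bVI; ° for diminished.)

bVII

The diatonic triads in F# major are F#, G#m, A#m, B, C#, D#m, E#dim. F#maj7, A#m, Bmaj7 and C#7 all belong to that set. E (E–G#–B) is not: scale degree 7 in F# major carries E#dim (vii°). In F# minor the chord on that degree is E, so here it functions as bVII, borrowed from the parallel minor.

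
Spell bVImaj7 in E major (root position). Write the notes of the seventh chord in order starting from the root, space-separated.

C E G B

The root of bVImaj7 is the lowered 6th degree: C# becomes C. Stacking thirds in E minor on C gives C–E–G–B.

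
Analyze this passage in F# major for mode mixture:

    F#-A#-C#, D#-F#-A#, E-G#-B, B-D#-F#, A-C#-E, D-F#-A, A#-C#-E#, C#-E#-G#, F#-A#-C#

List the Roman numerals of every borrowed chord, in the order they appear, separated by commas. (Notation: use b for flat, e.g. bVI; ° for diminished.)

bVII, bIII, bVI

The diatonic triads in F# major are F#, G#m, A#m, B, C#, D#m, E#dim. F#–A#–C# = F#, D#–F#–A# = D#m, B–D#–F# = B, A#–C#–E# = A#m and C#–E#–G# = C# all belong to that set. E–G#–B doesn't fit — on degree 7 F# major would have E#dim (vii°). E is the degree-7 chord of F# minor, so it is the borrowed bVII. A–C#–E is not: scale degree 3 in F# major carries A#m (iii). In F# minor the chord on that degree is A, so here it functions as bIII, borrowed from the parallel minor. But D–F#–A is foreign: the diatonic vi on degree 6 is D#m, whereas D comes from F# minor. It is labeled bVI.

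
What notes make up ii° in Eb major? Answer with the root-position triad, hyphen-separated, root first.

F-Ab-Cb

The root, F, is scale degree 2 — the same note in Eb major and Eb minor; only the chord quality changes. In Eb minor the chord on F is F–Ab–Cb.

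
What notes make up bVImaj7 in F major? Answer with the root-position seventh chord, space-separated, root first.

Scale degree 6 in F major is D. bVImaj7 uses the lowered form, Db, taken from F minor. In F minor the chord on Db is Db–F–Ab–C.

Db F Ab C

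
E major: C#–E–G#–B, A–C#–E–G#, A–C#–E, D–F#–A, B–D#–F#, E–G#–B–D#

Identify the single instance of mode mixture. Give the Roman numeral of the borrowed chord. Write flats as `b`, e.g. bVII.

bVII

The diatonic triads in E major are E, F#m, G#m, A, B, C#m, D#dim. Of the given chords, C#–E–G#–B = C#m7, A–C#–E–G# = Amaj7, A–C#–E = A, B–D#–F# = B and E–G#–B–D# = Emaj7 are diatonic. D–F#–A is not: scale degree 7 in E major carries D#dim (vii°). In E minor the chord on that degree is D, so here it functions as bVII, borrowed from the parallel minor.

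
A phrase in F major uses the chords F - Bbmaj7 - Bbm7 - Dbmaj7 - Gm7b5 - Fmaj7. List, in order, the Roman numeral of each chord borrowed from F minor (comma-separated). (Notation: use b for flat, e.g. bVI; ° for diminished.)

iv7, bVImaj7, iiø7

F major has the diatonic set F, Gm, Am, Bb, C, Dm, Edim. Of the given chords, F, Bbmaj7 and Fmaj7 are diatonic. Bbm7 (Bb–Db–F–Ab) is not: scale degree 4 in F major carries Bb (IV). In F minor the chord on that degree is Bbm7, so here it functions as iv7, borrowed from the parallel minor. But Dbmaj7 (Db–F–Ab–C) is foreign: the diatonic vi on degree 6 is Dm, whereas Dbmaj7 comes from F minor. It is labeled bVImaj7. Gm7b5 (G–Bb–Db–F) doesn't fit — on degree 2 F major would have Gm (ii). Gm7b5 is the degree-2 chord of F minor, so it is the borrowed iiø7.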